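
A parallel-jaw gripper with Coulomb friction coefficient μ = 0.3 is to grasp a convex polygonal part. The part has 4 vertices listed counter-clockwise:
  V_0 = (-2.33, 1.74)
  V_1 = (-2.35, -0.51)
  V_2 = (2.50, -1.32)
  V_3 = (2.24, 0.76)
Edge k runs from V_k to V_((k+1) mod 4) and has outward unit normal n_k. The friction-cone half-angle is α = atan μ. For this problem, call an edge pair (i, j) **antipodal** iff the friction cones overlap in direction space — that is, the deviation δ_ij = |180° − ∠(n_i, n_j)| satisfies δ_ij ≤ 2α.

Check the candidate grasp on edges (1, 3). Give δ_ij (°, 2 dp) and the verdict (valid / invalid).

δ = 2.62°, valid

α = atan 0.3 = 16.70°;  2α = 33.40°
edge 1: e_1 = (+4.85, -0.81);  n_1 = (-0.1647, -0.9863)
edge 3: e_3 = (-4.57, +0.98);  n_3 = (+0.2097, +0.9778)
∠(n_1, n_3) = 177.38°
δ = |180° − 177.38°| = 2.62°
2.62° ≤ 2α = 33.40°  →  valid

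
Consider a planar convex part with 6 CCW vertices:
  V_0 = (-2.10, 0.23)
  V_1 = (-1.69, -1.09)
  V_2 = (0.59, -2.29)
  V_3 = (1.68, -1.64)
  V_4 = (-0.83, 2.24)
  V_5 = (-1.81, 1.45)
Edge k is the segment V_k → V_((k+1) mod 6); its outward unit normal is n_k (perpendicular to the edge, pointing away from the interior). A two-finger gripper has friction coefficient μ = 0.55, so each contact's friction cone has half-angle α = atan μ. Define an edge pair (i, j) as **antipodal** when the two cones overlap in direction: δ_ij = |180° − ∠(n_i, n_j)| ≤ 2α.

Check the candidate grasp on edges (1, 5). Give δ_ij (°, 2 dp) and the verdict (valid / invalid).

δ = 104.39°, invalid

α = atan 0.55 = 28.81°;  2α = 57.62°
edge 1: e_1 = (+2.28, -1.20);  n_1 = (-0.4657, -0.8849)
edge 5: e_5 = (-0.29, -1.22);  n_5 = (-0.9729, +0.2313)
∠(n_1, n_5) = 75.61°
δ = |180° − 75.61°| = 104.39°
104.39° > 2α = 57.62°  →  invalid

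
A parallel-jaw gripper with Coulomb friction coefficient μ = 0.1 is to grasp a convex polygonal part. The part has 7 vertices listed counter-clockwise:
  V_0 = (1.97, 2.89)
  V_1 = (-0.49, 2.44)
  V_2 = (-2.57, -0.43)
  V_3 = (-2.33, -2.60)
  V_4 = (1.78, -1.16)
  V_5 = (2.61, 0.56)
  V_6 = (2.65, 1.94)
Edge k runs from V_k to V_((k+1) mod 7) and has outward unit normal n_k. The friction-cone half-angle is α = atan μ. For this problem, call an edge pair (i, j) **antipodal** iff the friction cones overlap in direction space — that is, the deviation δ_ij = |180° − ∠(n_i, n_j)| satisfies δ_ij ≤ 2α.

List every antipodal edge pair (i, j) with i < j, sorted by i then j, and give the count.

count = 3; pairs: (0,3), (1,4), (2,5)

α = atan 0.1 = 5.71°;  2α = 11.42°
n_0 = (-0.1799, +0.9837)
n_1 = (-0.8097, +0.5868)
n_2 = (-0.9939, -0.1099)
n_3 = (+0.3307, -0.9438)
n_4 = (+0.9006, -0.4346)
n_5 = (+0.9996, -0.0290)
n_6 = (+0.8132, +0.5820)
  (0,1): δ = 136.30°  ·
  (0,2): δ = 94.06°  ·
  (0,3): δ = 8.94°  ✓
  (0,4): δ = 53.87°  ·
  (0,5): δ = 77.97°  ·
  (0,6): δ = 115.23°  ·
  (1,2): δ = 137.76°  ·
  (1,3): δ = 34.76°  ·
  (1,4): δ = 10.17°  ✓
  (1,5): δ = 34.27°  ·
  (1,6): δ = 71.53°  ·
  (2,3): δ = 77.00°  ·
  (2,4): δ = 32.07°  ·
  (2,5): δ = 7.97°  ✓
  (2,6): δ = 29.28°  ·
  (3,4): δ = 135.07°  ·
  (3,5): δ = 110.97°  ·
  (3,6): δ = 73.71°  ·
  (4,5): δ = 155.90°  ·
  (4,6): δ = 118.65°  ·
  (5,6): δ = 142.75°  ·
antipodal pairs: 3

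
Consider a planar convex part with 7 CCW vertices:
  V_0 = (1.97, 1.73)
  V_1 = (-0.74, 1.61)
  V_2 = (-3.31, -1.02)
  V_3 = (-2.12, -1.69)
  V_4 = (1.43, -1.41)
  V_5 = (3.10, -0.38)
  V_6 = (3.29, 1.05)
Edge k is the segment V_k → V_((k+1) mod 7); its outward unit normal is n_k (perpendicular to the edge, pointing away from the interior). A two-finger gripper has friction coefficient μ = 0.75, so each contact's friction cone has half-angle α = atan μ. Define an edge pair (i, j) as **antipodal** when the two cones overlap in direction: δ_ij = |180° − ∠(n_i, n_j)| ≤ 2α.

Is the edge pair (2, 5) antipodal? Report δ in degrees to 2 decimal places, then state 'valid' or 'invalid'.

δ = 68.19°, valid

α = atan 0.75 = 36.87°;  2α = 73.74°
edge 2: e_2 = (+1.19, -0.67);  n_2 = (-0.4906, -0.8714)
edge 5: e_5 = (+0.19, +1.43);  n_5 = (+0.9913, -0.1317)
∠(n_2, n_5) = 111.81°
δ = |180° − 111.81°| = 68.19°
68.19° ≤ 2α = 73.74°  →  valid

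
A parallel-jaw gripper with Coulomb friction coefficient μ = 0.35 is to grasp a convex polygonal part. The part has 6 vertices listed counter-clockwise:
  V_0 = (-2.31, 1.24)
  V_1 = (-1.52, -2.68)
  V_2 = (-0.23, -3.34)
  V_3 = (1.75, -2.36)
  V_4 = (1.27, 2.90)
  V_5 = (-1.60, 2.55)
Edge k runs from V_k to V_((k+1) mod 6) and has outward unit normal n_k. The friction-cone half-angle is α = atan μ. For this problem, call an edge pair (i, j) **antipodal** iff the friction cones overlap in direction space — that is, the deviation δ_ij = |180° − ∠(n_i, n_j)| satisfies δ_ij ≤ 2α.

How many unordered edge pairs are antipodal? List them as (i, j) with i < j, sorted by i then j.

count = 5; pairs: (0,3), (1,4), (2,4), (2,5), (3,5)

α = atan 0.35 = 19.29°;  2α = 38.58°
n_0 = (-0.9803, -0.1976)
n_1 = (-0.4555, -0.8902)
n_2 = (+0.4436, -0.8962)
n_3 = (+0.9959, +0.0909)
n_4 = (-0.1211, +0.9926)
n_5 = (-0.8792, +0.4765)
  (0,1): δ = 128.49°  ·
  (0,2): δ = 75.06°  ·
  (0,3): δ = 6.18°  ✓
  (0,4): δ = 85.56°  ·
  (0,5): δ = 140.15°  ·
  (1,2): δ = 126.57°  ·
  (1,3): δ = 57.69°  ·
  (1,4): δ = 34.05°  ✓
  (1,5): δ = 88.64°  ·
  (2,3): δ = 111.12°  ·
  (2,4): δ = 19.38°  ✓
  (2,5): δ = 35.21°  ✓
  (3,4): δ = 88.26°  ·
  (3,5): δ = 33.67°  ✓
  (4,5): δ = 125.41°  ·
antipodal pairs: 5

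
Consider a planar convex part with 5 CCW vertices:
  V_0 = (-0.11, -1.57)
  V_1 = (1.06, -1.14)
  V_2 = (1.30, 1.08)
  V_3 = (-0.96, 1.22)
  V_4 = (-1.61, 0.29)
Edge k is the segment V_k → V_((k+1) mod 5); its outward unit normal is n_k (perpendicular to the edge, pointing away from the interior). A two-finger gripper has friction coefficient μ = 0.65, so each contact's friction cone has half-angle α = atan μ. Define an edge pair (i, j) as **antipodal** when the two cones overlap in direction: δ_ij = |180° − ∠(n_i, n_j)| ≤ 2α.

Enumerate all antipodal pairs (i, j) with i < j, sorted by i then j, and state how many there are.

count = 5; pairs: (0,2), (0,3), (1,3), (1,4), (2,4)

α = atan 0.65 = 33.02°;  2α = 66.05°
n_0 = (+0.3450, -0.9386)
n_1 = (+0.9942, -0.1075)
n_2 = (+0.0618, +0.9981)
n_3 = (-0.8196, +0.5729)
n_4 = (-0.7784, -0.6278)
  (0,1): δ = 116.35°  ·
  (0,2): δ = 23.72°  ✓
  (0,3): δ = 34.87°  ✓
  (0,4): δ = 108.71°  ·
  (1,2): δ = 87.37°  ·
  (1,3): δ = 28.78°  ✓
  (1,4): δ = 45.05°  ✓
  (2,3): δ = 121.41°  ·
  (2,4): δ = 47.57°  ✓
  (3,4): δ = 106.16°  ·
antipodal pairs: 5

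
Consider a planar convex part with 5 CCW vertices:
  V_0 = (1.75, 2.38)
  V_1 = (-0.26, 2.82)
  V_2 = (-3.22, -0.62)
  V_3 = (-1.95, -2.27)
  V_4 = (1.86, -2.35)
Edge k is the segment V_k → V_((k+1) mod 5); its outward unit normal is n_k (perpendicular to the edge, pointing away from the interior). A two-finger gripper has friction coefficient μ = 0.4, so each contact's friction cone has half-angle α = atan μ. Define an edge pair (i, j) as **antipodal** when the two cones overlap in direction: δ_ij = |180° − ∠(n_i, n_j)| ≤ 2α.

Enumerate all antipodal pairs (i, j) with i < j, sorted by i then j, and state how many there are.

α = atan 0.4 = 21.80°;  2α = 43.60°
n_0 = (+0.2138, +0.9769)
n_1 = (-0.7580, +0.6522)
n_2 = (-0.7924, -0.6099)
n_3 = (-0.0210, -0.9998)
n_4 = (+0.9997, +0.0232)
  (0,1): δ = 118.36°  ·
  (0,2): δ = 40.07°  ✓
  (0,3): δ = 11.14°  ✓
  (0,4): δ = 103.68°  ·
  (1,2): δ = 101.70°  ·
  (1,3): δ = 50.49°  ·
  (1,4): δ = 42.04°  ✓
  (2,3): δ = 128.79°  ·
  (2,4): δ = 36.25°  ✓
  (3,4): δ = 87.46°  ·
antipodal pairs: 4

count = 4; pairs: (0,2), (0,3), (1,4), (2,4)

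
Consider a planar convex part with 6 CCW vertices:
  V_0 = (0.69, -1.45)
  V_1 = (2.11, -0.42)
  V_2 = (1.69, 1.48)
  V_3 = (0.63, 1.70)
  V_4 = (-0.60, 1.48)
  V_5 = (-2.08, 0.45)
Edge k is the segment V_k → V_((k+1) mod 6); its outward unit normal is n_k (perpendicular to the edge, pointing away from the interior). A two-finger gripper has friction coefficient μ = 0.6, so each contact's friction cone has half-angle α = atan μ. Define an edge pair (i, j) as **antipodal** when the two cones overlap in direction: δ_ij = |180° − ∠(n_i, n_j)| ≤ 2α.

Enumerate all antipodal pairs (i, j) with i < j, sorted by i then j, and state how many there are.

count = 6; pairs: (0,2), (0,3), (0,4), (1,5), (2,5), (3,5)

α = atan 0.6 = 30.96°;  2α = 61.93°
n_0 = (+0.5872, -0.8095)
n_1 = (+0.9764, +0.2158)
n_2 = (+0.2032, +0.9791)
n_3 = (-0.1761, +0.9844)
n_4 = (-0.5712, +0.8208)
n_5 = (-0.5656, -0.8246)
  (0,1): δ = 113.49°  ·
  (0,2): δ = 47.68°  ✓
  (0,3): δ = 25.81°  ✓
  (0,4): δ = 1.12°  ✓
  (0,5): δ = 109.60°  ·
  (1,2): δ = 114.19°  ·
  (1,3): δ = 92.32°  ·
  (1,4): δ = 67.63°  ·
  (1,5): δ = 43.09°  ✓
  (2,3): δ = 158.13°  ·
  (2,4): δ = 133.44°  ·
  (2,5): δ = 22.72°  ✓
  (3,4): δ = 155.30°  ·
  (3,5): δ = 44.59°  ✓
  (4,5): δ = 69.28°  ·
antipodal pairs: 6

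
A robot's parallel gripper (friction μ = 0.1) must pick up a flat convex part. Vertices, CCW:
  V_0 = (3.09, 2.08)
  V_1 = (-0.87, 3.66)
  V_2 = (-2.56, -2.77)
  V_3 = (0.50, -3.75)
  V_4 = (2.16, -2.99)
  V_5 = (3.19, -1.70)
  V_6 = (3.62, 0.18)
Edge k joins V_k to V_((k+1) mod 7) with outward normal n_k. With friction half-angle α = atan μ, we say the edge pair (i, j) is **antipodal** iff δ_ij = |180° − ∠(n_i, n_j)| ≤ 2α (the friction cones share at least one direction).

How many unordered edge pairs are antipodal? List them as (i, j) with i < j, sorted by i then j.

α = atan 0.1 = 5.71°;  2α = 11.42°
n_0 = (+0.3706, +0.9288)
n_1 = (-0.9672, +0.2542)
n_2 = (-0.3050, -0.9524)
n_3 = (+0.4163, -0.9092)
n_4 = (+0.7815, -0.6240)
n_5 = (+0.9748, -0.2230)
n_6 = (+0.9632, +0.2687)
  (0,1): δ = 82.97°  ·
  (0,2): δ = 3.99°  ✓
  (0,3): δ = 46.35°  ·
  (0,4): δ = 73.15°  ·
  (0,5): δ = 98.87°  ·
  (0,6): δ = 127.34°  ·
  (1,2): δ = 93.03°  ·
  (1,3): δ = 50.67°  ·
  (1,4): δ = 23.88°  ·
  (1,5): δ = 1.84°  ✓
  (1,6): δ = 30.31°  ·
  (2,3): δ = 137.64°  ·
  (2,4): δ = 110.85°  ·
  (2,5): δ = 85.13°  ·
  (2,6): δ = 56.66°  ·
  (3,4): δ = 153.21°  ·
  (3,5): δ = 127.48°  ·
  (3,6): δ = 99.01°  ·
  (4,5): δ = 154.28°  ·
  (4,6): δ = 125.81°  ·
  (5,6): δ = 151.53°  ·
antipodal pairs: 2

count = 2; pairs: (0,2), (1,5)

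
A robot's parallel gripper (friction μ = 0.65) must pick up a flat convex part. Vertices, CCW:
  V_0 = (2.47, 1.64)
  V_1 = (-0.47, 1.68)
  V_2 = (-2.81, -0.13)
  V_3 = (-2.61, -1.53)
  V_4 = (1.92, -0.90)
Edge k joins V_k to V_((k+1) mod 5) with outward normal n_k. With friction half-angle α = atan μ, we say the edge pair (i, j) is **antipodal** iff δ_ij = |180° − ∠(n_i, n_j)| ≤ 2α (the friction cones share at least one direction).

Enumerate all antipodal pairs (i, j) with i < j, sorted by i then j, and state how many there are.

α = atan 0.65 = 33.02°;  2α = 66.05°
n_0 = (+0.0136, +0.9999)
n_1 = (-0.6118, +0.7910)
n_2 = (-0.9899, -0.1414)
n_3 = (+0.1377, -0.9905)
n_4 = (+0.9773, -0.2116)
  (0,1): δ = 141.50°  ·
  (0,2): δ = 81.09°  ·
  (0,3): δ = 8.70°  ✓
  (0,4): δ = 78.56°  ·
  (1,2): δ = 119.59°  ·
  (1,3): δ = 29.80°  ✓
  (1,4): δ = 40.06°  ✓
  (2,3): δ = 90.21°  ·
  (2,4): δ = 20.35°  ✓
  (3,4): δ = 110.14°  ·
antipodal pairs: 4

count = 4; pairs: (0,3), (1,3), (1,4), (2,4)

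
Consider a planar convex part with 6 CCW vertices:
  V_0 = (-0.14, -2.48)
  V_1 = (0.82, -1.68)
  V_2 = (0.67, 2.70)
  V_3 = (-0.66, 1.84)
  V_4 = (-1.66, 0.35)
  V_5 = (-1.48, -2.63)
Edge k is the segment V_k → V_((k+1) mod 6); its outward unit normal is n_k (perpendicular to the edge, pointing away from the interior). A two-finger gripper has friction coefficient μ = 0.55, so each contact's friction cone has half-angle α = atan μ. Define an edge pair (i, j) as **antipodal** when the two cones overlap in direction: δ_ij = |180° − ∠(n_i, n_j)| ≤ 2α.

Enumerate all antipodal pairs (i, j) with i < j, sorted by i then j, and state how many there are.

α = atan 0.55 = 28.81°;  2α = 57.62°
n_0 = (+0.6402, -0.7682)
n_1 = (+0.9994, +0.0342)
n_2 = (-0.5430, +0.8397)
n_3 = (-0.8303, +0.5573)
n_4 = (-0.9982, -0.0603)
n_5 = (+0.1112, -0.9938)
  (0,1): δ = 127.84°  ·
  (0,2): δ = 6.92°  ✓
  (0,3): δ = 16.33°  ✓
  (0,4): δ = 53.65°  ✓
  (0,5): δ = 146.58°  ·
  (1,2): δ = 59.07°  ·
  (1,3): δ = 35.83°  ✓
  (1,4): δ = 1.50°  ✓
  (1,5): δ = 94.43°  ·
  (2,3): δ = 156.75°  ·
  (2,4): δ = 119.43°  ·
  (2,5): δ = 26.50°  ✓
  (3,4): δ = 142.68°  ·
  (3,5): δ = 49.75°  ✓
  (4,5): δ = 87.07°  ·
antipodal pairs: 7

count = 7; pairs: (0,2), (0,3), (0,4), (1,3), (1,4), (2,5), (3,5)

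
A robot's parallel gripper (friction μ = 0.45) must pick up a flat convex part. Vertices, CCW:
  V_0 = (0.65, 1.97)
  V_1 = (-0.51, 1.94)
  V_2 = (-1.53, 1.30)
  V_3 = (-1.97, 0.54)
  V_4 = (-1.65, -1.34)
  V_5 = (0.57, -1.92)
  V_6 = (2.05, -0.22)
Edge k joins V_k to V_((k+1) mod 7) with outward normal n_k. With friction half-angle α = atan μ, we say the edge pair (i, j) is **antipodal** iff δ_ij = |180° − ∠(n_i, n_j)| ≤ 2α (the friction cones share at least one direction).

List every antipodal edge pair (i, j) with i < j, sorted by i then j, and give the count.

α = atan 0.45 = 24.23°;  2α = 48.46°
n_0 = (-0.0259, +0.9997)
n_1 = (-0.5315, +0.8471)
n_2 = (-0.8654, +0.5010)
n_3 = (-0.9858, -0.1678)
n_4 = (-0.2528, -0.9675)
n_5 = (+0.7542, -0.6566)
n_6 = (+0.8426, +0.5386)
  (0,1): δ = 149.38°  ·
  (0,2): δ = 121.55°  ·
  (0,3): δ = 81.82°  ·
  (0,4): δ = 16.12°  ✓
  (0,5): δ = 47.48°  ✓
  (0,6): δ = 121.11°  ·
  (1,2): δ = 152.17°  ·
  (1,3): δ = 112.45°  ·
  (1,4): δ = 46.75°  ✓
  (1,5): δ = 16.85°  ✓
  (1,6): δ = 90.48°  ·
  (2,3): δ = 140.27°  ·
  (2,4): δ = 74.57°  ·
  (2,5): δ = 10.97°  ✓
  (2,6): δ = 62.66°  ·
  (3,4): δ = 114.30°  ·
  (3,5): δ = 50.70°  ·
  (3,6): δ = 22.93°  ✓
  (4,5): δ = 116.40°  ·
  (4,6): δ = 42.77°  ✓
  (5,6): δ = 106.37°  ·
antipodal pairs: 7

count = 7; pairs: (0,4), (0,5), (1,4), (1,5), (2,5), (3,6), (4,6)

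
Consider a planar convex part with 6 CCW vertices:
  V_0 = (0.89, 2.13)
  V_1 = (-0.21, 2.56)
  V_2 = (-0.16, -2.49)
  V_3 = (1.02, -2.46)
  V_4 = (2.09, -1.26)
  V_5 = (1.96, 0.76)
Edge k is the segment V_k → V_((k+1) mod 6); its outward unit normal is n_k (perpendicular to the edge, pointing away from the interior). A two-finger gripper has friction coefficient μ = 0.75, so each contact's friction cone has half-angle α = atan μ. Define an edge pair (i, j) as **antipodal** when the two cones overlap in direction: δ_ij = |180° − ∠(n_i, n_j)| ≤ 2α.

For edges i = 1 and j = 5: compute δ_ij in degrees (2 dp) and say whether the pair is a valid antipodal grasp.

δ = 37.42°, valid

α = atan 0.75 = 36.87°;  2α = 73.74°
edge 1: e_1 = (+0.05, -5.05);  n_1 = (-1.0000, -0.0099)
edge 5: e_5 = (-1.07, +1.37);  n_5 = (+0.7881, +0.6155)
∠(n_1, n_5) = 142.58°
δ = |180° − 142.58°| = 37.42°
37.42° ≤ 2α = 73.74°  →  valid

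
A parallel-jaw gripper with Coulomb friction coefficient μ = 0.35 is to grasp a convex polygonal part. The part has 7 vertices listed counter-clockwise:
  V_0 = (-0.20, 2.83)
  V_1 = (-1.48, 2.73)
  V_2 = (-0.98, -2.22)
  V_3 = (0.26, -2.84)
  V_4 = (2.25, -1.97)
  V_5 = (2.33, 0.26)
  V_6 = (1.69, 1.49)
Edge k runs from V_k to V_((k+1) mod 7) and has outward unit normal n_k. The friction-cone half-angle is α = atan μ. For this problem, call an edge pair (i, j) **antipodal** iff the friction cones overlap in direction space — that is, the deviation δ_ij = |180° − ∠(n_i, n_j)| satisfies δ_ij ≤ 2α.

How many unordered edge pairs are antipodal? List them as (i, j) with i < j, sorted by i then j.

count = 6; pairs: (0,2), (0,3), (1,4), (1,5), (2,5), (2,6)

α = atan 0.35 = 19.29°;  2α = 38.58°
n_0 = (-0.0779, +0.9970)
n_1 = (-0.9949, -0.1005)
n_2 = (-0.4472, -0.8944)
n_3 = (+0.4006, -0.9163)
n_4 = (+0.9994, -0.0359)
n_5 = (+0.8871, +0.4616)
n_6 = (+0.5784, +0.8158)
  (0,1): δ = 88.70°  ·
  (0,2): δ = 31.03°  ✓
  (0,3): δ = 19.15°  ✓
  (0,4): δ = 83.48°  ·
  (0,5): δ = 113.02°  ·
  (0,6): δ = 140.20°  ·
  (1,2): δ = 122.33°  ·
  (1,3): δ = 72.15°  ·
  (1,4): δ = 7.82°  ✓
  (1,5): δ = 21.72°  ✓
  (1,6): δ = 48.90°  ·
  (2,3): δ = 129.82°  ·
  (2,4): δ = 65.49°  ·
  (2,5): δ = 35.95°  ✓
  (2,6): δ = 8.77°  ✓
  (3,4): δ = 115.67°  ·
  (3,5): δ = 86.13°  ·
  (3,6): δ = 58.95°  ·
  (4,5): δ = 150.46°  ·
  (4,6): δ = 123.28°  ·
  (5,6): δ = 152.83°  ·
antipodal pairs: 6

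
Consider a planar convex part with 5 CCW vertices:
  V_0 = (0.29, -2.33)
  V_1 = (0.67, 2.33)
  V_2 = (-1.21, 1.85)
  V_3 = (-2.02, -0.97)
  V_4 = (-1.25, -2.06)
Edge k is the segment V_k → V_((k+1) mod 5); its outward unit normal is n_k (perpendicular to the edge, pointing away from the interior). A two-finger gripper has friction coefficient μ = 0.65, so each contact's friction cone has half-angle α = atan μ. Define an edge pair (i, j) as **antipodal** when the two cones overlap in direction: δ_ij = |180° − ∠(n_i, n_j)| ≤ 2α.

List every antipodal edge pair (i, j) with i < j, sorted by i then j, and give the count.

count = 3; pairs: (0,2), (0,3), (1,4)

α = atan 0.65 = 33.02°;  2α = 66.05°
n_0 = (+0.9967, -0.0813)
n_1 = (-0.2474, +0.9689)
n_2 = (-0.9611, +0.2761)
n_3 = (-0.8168, -0.5770)
n_4 = (-0.1727, -0.9850)
  (0,1): δ = 71.02°  ·
  (0,2): δ = 11.36°  ✓
  (0,3): δ = 39.90°  ✓
  (0,4): δ = 84.72°  ·
  (1,2): δ = 120.35°  ·
  (1,3): δ = 69.08°  ·
  (1,4): δ = 24.27°  ✓
  (2,3): δ = 128.74°  ·
  (2,4): δ = 83.92°  ·
  (3,4): δ = 135.18°  ·
antipodal pairs: 3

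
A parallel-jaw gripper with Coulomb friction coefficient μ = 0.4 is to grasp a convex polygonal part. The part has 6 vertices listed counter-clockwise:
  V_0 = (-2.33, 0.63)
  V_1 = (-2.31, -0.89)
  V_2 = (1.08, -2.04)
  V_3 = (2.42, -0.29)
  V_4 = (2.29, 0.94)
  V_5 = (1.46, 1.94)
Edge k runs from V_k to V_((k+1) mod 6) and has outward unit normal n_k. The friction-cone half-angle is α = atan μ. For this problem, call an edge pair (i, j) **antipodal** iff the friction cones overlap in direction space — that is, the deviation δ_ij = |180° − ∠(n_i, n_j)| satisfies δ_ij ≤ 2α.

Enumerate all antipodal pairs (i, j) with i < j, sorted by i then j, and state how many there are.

count = 6; pairs: (0,2), (0,3), (0,4), (1,4), (1,5), (2,5)

α = atan 0.4 = 21.80°;  2α = 43.60°
n_0 = (-0.9999, -0.0132)
n_1 = (-0.3213, -0.9470)
n_2 = (+0.7940, -0.6080)
n_3 = (+0.9945, +0.1051)
n_4 = (+0.7695, +0.6387)
n_5 = (-0.3267, +0.9451)
  (0,1): δ = 109.49°  ·
  (0,2): δ = 38.20°  ✓
  (0,3): δ = 5.28°  ✓
  (0,4): δ = 38.94°  ✓
  (0,5): δ = 108.31°  ·
  (1,2): δ = 108.70°  ·
  (1,3): δ = 65.23°  ·
  (1,4): δ = 31.57°  ✓
  (1,5): δ = 37.81°  ✓
  (2,3): δ = 136.52°  ·
  (2,4): δ = 102.87°  ·
  (2,5): δ = 33.49°  ✓
  (3,4): δ = 146.34°  ·
  (3,5): δ = 76.97°  ·
  (4,5): δ = 110.63°  ·
antipodal pairs: 6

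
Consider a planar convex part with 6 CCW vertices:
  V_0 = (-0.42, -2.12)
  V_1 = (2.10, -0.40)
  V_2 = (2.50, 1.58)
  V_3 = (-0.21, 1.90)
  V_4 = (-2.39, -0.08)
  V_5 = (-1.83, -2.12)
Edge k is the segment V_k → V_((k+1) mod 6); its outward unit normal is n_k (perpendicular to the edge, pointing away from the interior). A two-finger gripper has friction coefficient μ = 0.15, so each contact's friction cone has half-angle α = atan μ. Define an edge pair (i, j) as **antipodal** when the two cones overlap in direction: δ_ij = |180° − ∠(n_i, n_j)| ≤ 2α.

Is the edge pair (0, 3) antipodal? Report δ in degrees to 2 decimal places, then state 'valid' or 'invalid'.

α = atan 0.15 = 8.53°;  2α = 17.06°
edge 0: e_0 = (+2.52, +1.72);  n_0 = (+0.5637, -0.8259)
edge 3: e_3 = (-2.18, -1.98);  n_3 = (-0.6723, +0.7402)
∠(n_0, n_3) = 172.07°
δ = |180° − 172.07°| = 7.93°
7.93° ≤ 2α = 17.06°  →  valid

δ = 7.93°, valid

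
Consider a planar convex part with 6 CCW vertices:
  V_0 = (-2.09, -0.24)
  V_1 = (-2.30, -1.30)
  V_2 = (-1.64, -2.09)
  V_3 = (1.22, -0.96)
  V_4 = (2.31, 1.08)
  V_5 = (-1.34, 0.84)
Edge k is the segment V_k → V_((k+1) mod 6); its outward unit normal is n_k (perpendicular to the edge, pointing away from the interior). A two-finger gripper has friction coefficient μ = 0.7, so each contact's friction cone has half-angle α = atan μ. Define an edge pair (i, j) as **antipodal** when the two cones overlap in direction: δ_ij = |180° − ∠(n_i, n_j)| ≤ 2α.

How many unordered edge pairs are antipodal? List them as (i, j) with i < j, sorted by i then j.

α = atan 0.7 = 34.99°;  2α = 69.98°
n_0 = (-0.9809, +0.1943)
n_1 = (-0.7674, -0.6411)
n_2 = (+0.3675, -0.9300)
n_3 = (+0.8820, -0.4713)
n_4 = (-0.0656, +0.9978)
n_5 = (-0.8214, +0.5704)
  (0,1): δ = 128.92°  ·
  (0,2): δ = 57.23°  ✓
  (0,3): δ = 16.91°  ✓
  (0,4): δ = 104.97°  ·
  (0,5): δ = 156.43°  ·
  (1,2): δ = 108.32°  ·
  (1,3): δ = 67.99°  ✓
  (1,4): δ = 53.89°  ✓
  (1,5): δ = 105.35°  ·
  (2,3): δ = 139.68°  ·
  (2,4): δ = 17.80°  ✓
  (2,5): δ = 33.66°  ✓
  (3,4): δ = 58.12°  ✓
  (3,5): δ = 6.66°  ✓
  (4,5): δ = 128.54°  ·
antipodal pairs: 8

count = 8; pairs: (0,2), (0,3), (1,3), (1,4), (2,4), (2,5), (3,4), (3,5)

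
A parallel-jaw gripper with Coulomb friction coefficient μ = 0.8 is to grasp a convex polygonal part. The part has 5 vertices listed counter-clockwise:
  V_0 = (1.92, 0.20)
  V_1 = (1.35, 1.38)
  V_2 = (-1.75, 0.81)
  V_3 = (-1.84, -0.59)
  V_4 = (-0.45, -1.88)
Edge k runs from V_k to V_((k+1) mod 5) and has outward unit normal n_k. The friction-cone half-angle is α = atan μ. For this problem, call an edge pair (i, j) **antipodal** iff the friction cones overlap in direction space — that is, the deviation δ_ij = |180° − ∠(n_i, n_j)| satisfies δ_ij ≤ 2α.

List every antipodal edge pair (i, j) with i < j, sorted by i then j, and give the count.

count = 5; pairs: (0,2), (0,3), (1,3), (1,4), (2,4)

α = atan 0.8 = 38.66°;  2α = 77.32°
n_0 = (+0.9004, +0.4350)
n_1 = (-0.1808, +0.9835)
n_2 = (-0.9979, +0.0642)
n_3 = (-0.6802, -0.7330)
n_4 = (+0.6596, -0.7516)
  (0,1): δ = 105.36°  ·
  (0,2): δ = 29.46°  ✓
  (0,3): δ = 21.35°  ✓
  (0,4): δ = 105.49°  ·
  (1,2): δ = 104.10°  ·
  (1,3): δ = 53.28°  ✓
  (1,4): δ = 30.85°  ✓
  (2,3): δ = 129.18°  ·
  (2,4): δ = 45.05°  ✓
  (3,4): δ = 95.87°  ·
antipodal pairs: 5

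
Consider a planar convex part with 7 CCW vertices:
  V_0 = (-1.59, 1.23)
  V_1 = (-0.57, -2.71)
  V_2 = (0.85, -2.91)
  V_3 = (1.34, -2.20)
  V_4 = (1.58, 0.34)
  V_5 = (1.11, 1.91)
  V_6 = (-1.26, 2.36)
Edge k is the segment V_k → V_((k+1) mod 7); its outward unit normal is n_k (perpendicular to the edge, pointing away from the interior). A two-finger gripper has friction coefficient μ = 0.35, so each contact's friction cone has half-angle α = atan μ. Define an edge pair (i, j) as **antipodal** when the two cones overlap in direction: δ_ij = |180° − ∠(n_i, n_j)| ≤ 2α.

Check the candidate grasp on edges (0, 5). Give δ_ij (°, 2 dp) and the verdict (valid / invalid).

δ = 64.73°, invalid

α = atan 0.35 = 19.29°;  2α = 38.58°
edge 0: e_0 = (+1.02, -3.94);  n_0 = (-0.9681, -0.2506)
edge 5: e_5 = (-2.37, +0.45);  n_5 = (+0.1865, +0.9824)
∠(n_0, n_5) = 115.27°
δ = |180° − 115.27°| = 64.73°
64.73° > 2α = 38.58°  →  invalid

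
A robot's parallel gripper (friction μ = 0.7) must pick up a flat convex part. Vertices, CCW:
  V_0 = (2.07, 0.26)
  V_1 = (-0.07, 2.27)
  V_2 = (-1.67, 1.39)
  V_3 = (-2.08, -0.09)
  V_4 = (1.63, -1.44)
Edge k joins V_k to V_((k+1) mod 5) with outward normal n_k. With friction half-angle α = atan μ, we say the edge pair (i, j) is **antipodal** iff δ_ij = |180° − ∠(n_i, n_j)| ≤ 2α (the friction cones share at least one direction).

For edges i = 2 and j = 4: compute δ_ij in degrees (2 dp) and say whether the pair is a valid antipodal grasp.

α = atan 0.7 = 34.99°;  2α = 69.98°
edge 2: e_2 = (-0.41, -1.48);  n_2 = (-0.9637, +0.2670)
edge 4: e_4 = (+0.44, +1.70);  n_4 = (+0.9681, -0.2506)
∠(n_2, n_4) = 179.03°
δ = |180° − 179.03°| = 0.97°
0.97° ≤ 2α = 69.98°  →  valid

δ = 0.97°, valid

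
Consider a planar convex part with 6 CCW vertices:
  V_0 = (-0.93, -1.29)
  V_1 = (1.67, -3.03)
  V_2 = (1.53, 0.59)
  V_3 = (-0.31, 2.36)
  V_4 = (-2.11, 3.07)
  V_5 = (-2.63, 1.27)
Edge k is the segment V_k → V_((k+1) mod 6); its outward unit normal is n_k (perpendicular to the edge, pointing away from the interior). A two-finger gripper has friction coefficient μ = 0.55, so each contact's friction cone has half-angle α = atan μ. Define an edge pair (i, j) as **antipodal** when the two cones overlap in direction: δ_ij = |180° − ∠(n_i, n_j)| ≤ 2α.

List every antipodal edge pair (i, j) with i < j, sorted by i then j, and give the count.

count = 7; pairs: (0,1), (0,2), (0,3), (1,4), (1,5), (2,5), (3,5)

α = atan 0.55 = 28.81°;  2α = 57.62°
n_0 = (-0.5562, -0.8311)
n_1 = (+0.9993, +0.0386)
n_2 = (+0.6933, +0.7207)
n_3 = (+0.3669, +0.9302)
n_4 = (-0.9607, +0.2775)
n_5 = (-0.8331, -0.5532)
  (0,1): δ = 53.99°  ✓
  (0,2): δ = 10.10°  ✓
  (0,3): δ = 12.27°  ✓
  (0,4): δ = 107.68°  ·
  (0,5): δ = 157.38°  ·
  (1,2): δ = 136.10°  ·
  (1,3): δ = 113.74°  ·
  (1,4): δ = 18.33°  ✓
  (1,5): δ = 31.37°  ✓
  (2,3): δ = 157.64°  ·
  (2,4): δ = 62.22°  ·
  (2,5): δ = 12.52°  ✓
  (3,4): δ = 84.59°  ·
  (3,5): δ = 34.89°  ✓
  (4,5): δ = 130.30°  ·
antipodal pairs: 7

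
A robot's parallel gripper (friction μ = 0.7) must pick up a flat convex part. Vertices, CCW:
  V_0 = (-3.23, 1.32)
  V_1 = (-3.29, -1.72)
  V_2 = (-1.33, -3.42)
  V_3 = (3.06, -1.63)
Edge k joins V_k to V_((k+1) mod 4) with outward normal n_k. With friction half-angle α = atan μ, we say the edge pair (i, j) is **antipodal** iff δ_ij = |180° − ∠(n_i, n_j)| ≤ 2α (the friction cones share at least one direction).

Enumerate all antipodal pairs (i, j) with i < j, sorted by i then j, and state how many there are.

α = atan 0.7 = 34.99°;  2α = 69.98°
n_0 = (-0.9998, +0.0197)
n_1 = (-0.6552, -0.7554)
n_2 = (+0.3776, -0.9260)
n_3 = (+0.4246, +0.9054)
  (0,1): δ = 129.81°  ·
  (0,2): δ = 66.69°  ✓
  (0,3): δ = 66.00°  ✓
  (1,2): δ = 116.88°  ·
  (1,3): δ = 15.81°  ✓
  (2,3): δ = 47.31°  ✓
antipodal pairs: 4

count = 4; pairs: (0,2), (0,3), (1,3), (2,3)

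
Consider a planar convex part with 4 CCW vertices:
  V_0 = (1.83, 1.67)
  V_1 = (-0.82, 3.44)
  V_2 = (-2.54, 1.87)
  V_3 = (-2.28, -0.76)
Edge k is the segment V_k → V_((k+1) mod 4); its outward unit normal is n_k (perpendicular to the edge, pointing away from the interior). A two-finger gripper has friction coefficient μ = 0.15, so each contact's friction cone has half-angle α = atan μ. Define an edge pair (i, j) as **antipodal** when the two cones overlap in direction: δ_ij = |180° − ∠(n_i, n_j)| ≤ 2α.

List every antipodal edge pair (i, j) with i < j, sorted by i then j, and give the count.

α = atan 0.15 = 8.53°;  2α = 17.06°
n_0 = (+0.5554, +0.8316)
n_1 = (-0.6742, +0.7386)
n_2 = (-0.9951, -0.0984)
n_3 = (+0.5089, -0.8608)
  (0,1): δ = 103.87°  ·
  (0,2): δ = 50.61°  ·
  (0,3): δ = 64.33°  ·
  (1,2): δ = 126.74°  ·
  (1,3): δ = 11.80°  ✓
  (2,3): δ = 65.05°  ·
antipodal pairs: 1

count = 1; pairs: (1,3)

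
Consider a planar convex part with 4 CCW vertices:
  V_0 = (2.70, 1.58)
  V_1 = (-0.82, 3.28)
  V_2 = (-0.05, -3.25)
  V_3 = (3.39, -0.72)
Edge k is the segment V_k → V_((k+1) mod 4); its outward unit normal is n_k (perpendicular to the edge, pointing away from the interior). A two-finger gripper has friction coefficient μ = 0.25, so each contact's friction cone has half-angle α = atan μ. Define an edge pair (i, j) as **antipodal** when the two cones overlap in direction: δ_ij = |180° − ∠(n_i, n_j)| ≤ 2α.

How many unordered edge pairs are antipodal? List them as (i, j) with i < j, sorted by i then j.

count = 1; pairs: (1,3)

α = atan 0.25 = 14.04°;  2α = 28.07°
n_0 = (+0.4349, +0.9005)
n_1 = (-0.9931, -0.1171)
n_2 = (+0.5925, -0.8056)
n_3 = (+0.9578, +0.2873)
  (0,1): δ = 57.50°  ·
  (0,2): δ = 62.11°  ·
  (0,3): δ = 132.48°  ·
  (1,2): δ = 60.39°  ·
  (1,3): δ = 9.97°  ✓
  (2,3): δ = 109.63°  ·
antipodal pairs: 1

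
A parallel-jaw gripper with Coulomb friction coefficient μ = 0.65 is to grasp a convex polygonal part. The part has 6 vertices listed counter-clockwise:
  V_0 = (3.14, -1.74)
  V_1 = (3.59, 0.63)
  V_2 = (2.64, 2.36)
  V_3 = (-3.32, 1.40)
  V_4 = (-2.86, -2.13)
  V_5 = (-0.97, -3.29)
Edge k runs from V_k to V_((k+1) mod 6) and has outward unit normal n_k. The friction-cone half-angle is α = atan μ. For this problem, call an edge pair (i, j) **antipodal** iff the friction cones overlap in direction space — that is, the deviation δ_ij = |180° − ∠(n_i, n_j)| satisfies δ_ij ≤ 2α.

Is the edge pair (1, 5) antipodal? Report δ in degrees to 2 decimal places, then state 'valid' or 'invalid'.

α = atan 0.65 = 33.02°;  2α = 66.05°
edge 1: e_1 = (-0.95, +1.73);  n_1 = (+0.8765, +0.4813)
edge 5: e_5 = (+4.11, +1.55);  n_5 = (+0.3529, -0.9357)
∠(n_1, n_5) = 98.11°
δ = |180° − 98.11°| = 81.89°
81.89° > 2α = 66.05°  →  invalid

δ = 81.89°, invalid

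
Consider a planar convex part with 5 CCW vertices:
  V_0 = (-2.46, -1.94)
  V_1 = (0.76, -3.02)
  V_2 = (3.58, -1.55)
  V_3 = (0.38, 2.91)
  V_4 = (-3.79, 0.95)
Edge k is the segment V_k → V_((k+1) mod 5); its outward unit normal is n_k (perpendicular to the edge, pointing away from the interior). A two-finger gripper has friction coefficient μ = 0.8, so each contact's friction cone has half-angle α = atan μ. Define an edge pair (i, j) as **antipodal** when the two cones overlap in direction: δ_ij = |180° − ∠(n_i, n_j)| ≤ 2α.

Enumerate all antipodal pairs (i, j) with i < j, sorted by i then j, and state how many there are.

count = 4; pairs: (0,2), (0,3), (1,3), (2,4)

α = atan 0.8 = 38.66°;  2α = 77.32°
n_0 = (-0.3180, -0.9481)
n_1 = (+0.4622, -0.8868)
n_2 = (+0.8125, +0.5830)
n_3 = (-0.4254, +0.9050)
n_4 = (-0.9084, -0.4181)
  (0,1): δ = 133.93°  ·
  (0,2): δ = 35.80°  ✓
  (0,3): δ = 43.72°  ✓
  (0,4): δ = 133.25°  ·
  (1,2): δ = 81.87°  ·
  (1,3): δ = 2.36°  ✓
  (1,4): δ = 87.18°  ·
  (2,3): δ = 100.48°  ·
  (2,4): δ = 10.95°  ✓
  (3,4): δ = 90.46°  ·
antipodal pairs: 4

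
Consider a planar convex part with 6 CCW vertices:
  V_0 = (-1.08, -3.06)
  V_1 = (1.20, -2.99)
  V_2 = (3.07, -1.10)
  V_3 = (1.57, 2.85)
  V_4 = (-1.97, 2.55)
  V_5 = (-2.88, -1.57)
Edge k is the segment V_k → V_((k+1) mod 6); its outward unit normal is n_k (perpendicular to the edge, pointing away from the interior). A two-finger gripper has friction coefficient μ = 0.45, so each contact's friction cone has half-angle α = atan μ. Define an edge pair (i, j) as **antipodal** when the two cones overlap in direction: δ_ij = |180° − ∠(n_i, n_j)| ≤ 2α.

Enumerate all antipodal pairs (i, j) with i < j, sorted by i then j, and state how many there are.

α = atan 0.45 = 24.23°;  2α = 48.46°
n_0 = (+0.0307, -0.9995)
n_1 = (+0.7109, -0.7033)
n_2 = (+0.9349, +0.3550)
n_3 = (-0.0844, +0.9964)
n_4 = (-0.9765, +0.2157)
n_5 = (-0.6377, -0.7703)
  (0,1): δ = 136.45°  ·
  (0,2): δ = 70.96°  ·
  (0,3): δ = 3.09°  ✓
  (0,4): δ = 75.79°  ·
  (0,5): δ = 138.62°  ·
  (1,2): δ = 114.51°  ·
  (1,3): δ = 40.46°  ✓
  (1,4): δ = 32.24°  ✓
  (1,5): δ = 95.08°  ·
  (2,3): δ = 105.95°  ·
  (2,4): δ = 33.25°  ✓
  (2,5): δ = 29.59°  ✓
  (3,4): δ = 107.30°  ·
  (3,5): δ = 44.46°  ✓
  (4,5): δ = 117.16°  ·
antipodal pairs: 6

count = 6; pairs: (0,3), (1,3), (1,4), (2,4), (2,5), (3,5)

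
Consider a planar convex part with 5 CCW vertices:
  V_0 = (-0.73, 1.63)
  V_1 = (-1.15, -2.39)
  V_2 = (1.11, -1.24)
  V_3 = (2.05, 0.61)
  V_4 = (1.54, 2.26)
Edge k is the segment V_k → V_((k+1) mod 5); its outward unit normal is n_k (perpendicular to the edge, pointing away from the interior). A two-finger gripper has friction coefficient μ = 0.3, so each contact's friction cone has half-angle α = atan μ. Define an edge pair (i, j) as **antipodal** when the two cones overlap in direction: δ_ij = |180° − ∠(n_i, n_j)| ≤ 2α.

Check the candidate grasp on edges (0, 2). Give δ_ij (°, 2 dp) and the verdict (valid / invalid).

δ = 20.97°, valid

α = atan 0.3 = 16.70°;  2α = 33.40°
edge 0: e_0 = (-0.42, -4.02);  n_0 = (-0.9946, +0.1039)
edge 2: e_2 = (+0.94, +1.85);  n_2 = (+0.8915, -0.4530)
∠(n_0, n_2) = 159.03°
δ = |180° − 159.03°| = 20.97°
20.97° ≤ 2α = 33.40°  →  valid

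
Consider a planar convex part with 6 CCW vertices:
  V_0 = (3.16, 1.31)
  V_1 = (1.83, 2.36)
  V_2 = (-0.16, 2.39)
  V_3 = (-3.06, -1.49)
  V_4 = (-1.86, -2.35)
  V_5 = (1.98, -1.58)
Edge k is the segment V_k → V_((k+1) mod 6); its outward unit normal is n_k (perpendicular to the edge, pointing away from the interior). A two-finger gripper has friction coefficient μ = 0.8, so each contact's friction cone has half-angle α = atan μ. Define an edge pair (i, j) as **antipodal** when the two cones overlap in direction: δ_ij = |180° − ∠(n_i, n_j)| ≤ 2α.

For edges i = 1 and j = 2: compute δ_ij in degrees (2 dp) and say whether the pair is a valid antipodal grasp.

α = atan 0.8 = 38.66°;  2α = 77.32°
edge 1: e_1 = (-1.99, +0.03);  n_1 = (+0.0151, +0.9999)
edge 2: e_2 = (-2.90, -3.88);  n_2 = (-0.8010, +0.5987)
∠(n_1, n_2) = 54.09°
δ = |180° − 54.09°| = 125.91°
125.91° > 2α = 77.32°  →  invalid

δ = 125.91°, invalid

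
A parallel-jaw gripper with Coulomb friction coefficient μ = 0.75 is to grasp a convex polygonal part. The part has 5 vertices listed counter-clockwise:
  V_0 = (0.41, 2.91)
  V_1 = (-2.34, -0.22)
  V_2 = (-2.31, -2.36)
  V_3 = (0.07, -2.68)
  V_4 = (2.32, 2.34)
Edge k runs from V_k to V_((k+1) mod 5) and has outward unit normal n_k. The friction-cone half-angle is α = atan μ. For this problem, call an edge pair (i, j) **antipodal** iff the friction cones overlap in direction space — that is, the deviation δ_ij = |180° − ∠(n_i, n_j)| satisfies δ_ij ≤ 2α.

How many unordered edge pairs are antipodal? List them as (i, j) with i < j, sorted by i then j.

α = atan 0.75 = 36.87°;  2α = 73.74°
n_0 = (-0.7512, +0.6600)
n_1 = (-0.9999, -0.0140)
n_2 = (-0.1333, -0.9911)
n_3 = (+0.9125, -0.4090)
n_4 = (+0.2860, +0.9582)
  (0,1): δ = 137.89°  ·
  (0,2): δ = 56.36°  ✓
  (0,3): δ = 17.16°  ✓
  (0,4): δ = 114.69°  ·
  (1,2): δ = 98.46°  ·
  (1,3): δ = 24.95°  ✓
  (1,4): δ = 72.58°  ✓
  (2,3): δ = 106.48°  ·
  (2,4): δ = 8.96°  ✓
  (3,4): δ = 82.47°  ·
antipodal pairs: 5

count = 5; pairs: (0,2), (0,3), (1,3), (1,4), (2,4)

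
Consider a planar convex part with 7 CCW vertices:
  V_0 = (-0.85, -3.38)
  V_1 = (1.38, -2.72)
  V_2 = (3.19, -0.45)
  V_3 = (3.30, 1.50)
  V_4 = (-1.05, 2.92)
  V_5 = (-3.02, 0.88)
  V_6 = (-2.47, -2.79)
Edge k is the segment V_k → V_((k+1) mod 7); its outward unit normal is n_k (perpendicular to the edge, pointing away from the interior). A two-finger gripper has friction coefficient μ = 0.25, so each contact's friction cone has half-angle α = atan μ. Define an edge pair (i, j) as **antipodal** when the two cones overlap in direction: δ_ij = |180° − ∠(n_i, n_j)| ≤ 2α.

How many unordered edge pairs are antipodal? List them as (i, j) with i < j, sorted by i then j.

α = atan 0.25 = 14.04°;  2α = 28.07°
n_0 = (+0.2838, -0.9589)
n_1 = (+0.7819, -0.6234)
n_2 = (+0.9984, -0.0563)
n_3 = (+0.3103, +0.9506)
n_4 = (-0.7193, +0.6947)
n_5 = (-0.9890, -0.1482)
n_6 = (-0.3422, -0.9396)
  (0,1): δ = 145.05°  ·
  (0,2): δ = 109.72°  ·
  (0,3): δ = 34.57°  ·
  (0,4): δ = 29.51°  ·
  (0,5): δ = 82.04°  ·
  (0,6): δ = 143.50°  ·
  (1,2): δ = 144.66°  ·
  (1,3): δ = 69.51°  ·
  (1,4): δ = 5.43°  ✓
  (1,5): δ = 47.09°  ·
  (1,6): δ = 108.56°  ·
  (2,3): δ = 104.85°  ·
  (2,4): δ = 40.77°  ·
  (2,5): δ = 11.75°  ✓
  (2,6): δ = 73.22°  ·
  (3,4): δ = 115.92°  ·
  (3,5): δ = 63.40°  ·
  (3,6): δ = 1.93°  ✓
  (4,5): δ = 127.48°  ·
  (4,6): δ = 66.01°  ·
  (5,6): δ = 118.53°  ·
antipodal pairs: 3

count = 3; pairs: (1,4), (2,5), (3,6)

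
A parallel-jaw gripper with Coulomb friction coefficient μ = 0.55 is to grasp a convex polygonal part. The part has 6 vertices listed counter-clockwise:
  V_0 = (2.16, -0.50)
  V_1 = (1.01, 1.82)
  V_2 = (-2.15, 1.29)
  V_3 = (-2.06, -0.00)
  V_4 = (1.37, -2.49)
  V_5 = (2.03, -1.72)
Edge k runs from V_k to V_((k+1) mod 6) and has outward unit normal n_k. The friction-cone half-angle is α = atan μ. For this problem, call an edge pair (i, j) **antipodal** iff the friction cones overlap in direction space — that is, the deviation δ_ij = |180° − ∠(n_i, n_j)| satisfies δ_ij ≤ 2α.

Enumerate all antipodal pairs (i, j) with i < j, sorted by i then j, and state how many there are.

count = 6; pairs: (0,2), (0,3), (1,3), (1,4), (2,4), (2,5)

α = atan 0.55 = 28.81°;  2α = 57.62°
n_0 = (+0.8960, +0.4441)
n_1 = (-0.1654, +0.9862)
n_2 = (-0.9976, -0.0696)
n_3 = (-0.5875, -0.8092)
n_4 = (+0.7593, -0.6508)
n_5 = (+0.9944, -0.1060)
  (0,1): δ = 106.85°  ·
  (0,2): δ = 22.38°  ✓
  (0,3): δ = 27.66°  ✓
  (0,4): δ = 113.03°  ·
  (0,5): δ = 147.55°  ·
  (1,2): δ = 95.53°  ·
  (1,3): δ = 45.50°  ✓
  (1,4): δ = 39.88°  ✓
  (1,5): δ = 74.40°  ·
  (2,3): δ = 129.97°  ·
  (2,4): δ = 44.59°  ✓
  (2,5): δ = 10.07°  ✓
  (3,4): δ = 94.62°  ·
  (3,5): δ = 60.10°  ·
  (4,5): δ = 145.48°  ·
antipodal pairs: 6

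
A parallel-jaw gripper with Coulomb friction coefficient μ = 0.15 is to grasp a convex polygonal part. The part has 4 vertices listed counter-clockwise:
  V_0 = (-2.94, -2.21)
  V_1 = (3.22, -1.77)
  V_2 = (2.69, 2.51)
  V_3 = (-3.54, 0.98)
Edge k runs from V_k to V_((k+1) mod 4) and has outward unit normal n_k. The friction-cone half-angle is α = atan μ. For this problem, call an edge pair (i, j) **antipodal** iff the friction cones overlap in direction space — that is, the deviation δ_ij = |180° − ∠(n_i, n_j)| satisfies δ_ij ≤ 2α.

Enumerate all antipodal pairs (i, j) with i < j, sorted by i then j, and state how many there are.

α = atan 0.15 = 8.53°;  2α = 17.06°
n_0 = (+0.0712, -0.9975)
n_1 = (+0.9924, +0.1229)
n_2 = (-0.2385, +0.9711)
n_3 = (-0.9828, -0.1848)
  (0,1): δ = 87.03°  ·
  (0,2): δ = 9.71°  ✓
  (0,3): δ = 96.57°  ·
  (1,2): δ = 83.26°  ·
  (1,3): δ = 3.59°  ✓
  (2,3): δ = 93.15°  ·
antipodal pairs: 2

count = 2; pairs: (0,2), (1,3)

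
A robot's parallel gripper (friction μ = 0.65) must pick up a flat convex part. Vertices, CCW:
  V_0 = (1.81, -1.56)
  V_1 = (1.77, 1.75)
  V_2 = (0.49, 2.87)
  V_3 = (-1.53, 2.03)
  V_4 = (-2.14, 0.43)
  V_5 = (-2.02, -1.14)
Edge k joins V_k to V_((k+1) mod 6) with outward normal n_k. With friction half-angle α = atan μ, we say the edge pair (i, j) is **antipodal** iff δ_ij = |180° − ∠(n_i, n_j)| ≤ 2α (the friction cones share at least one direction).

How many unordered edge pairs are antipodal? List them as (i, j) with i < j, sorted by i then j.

α = atan 0.65 = 33.02°;  2α = 66.05°
n_0 = (+0.9999, +0.0121)
n_1 = (+0.6585, +0.7526)
n_2 = (-0.3840, +0.9233)
n_3 = (-0.9344, +0.3562)
n_4 = (-0.9971, -0.0762)
n_5 = (-0.1090, -0.9940)
  (0,1): δ = 131.88°  ·
  (0,2): δ = 68.11°  ·
  (0,3): δ = 21.56°  ✓
  (0,4): δ = 3.68°  ✓
  (0,5): δ = 83.05°  ·
  (1,2): δ = 116.23°  ·
  (1,3): δ = 69.68°  ·
  (1,4): δ = 44.44°  ✓
  (1,5): δ = 34.93°  ✓
  (2,3): δ = 133.45°  ·
  (2,4): δ = 108.21°  ·
  (2,5): δ = 28.84°  ✓
  (3,4): δ = 154.76°  ·
  (3,5): δ = 75.39°  ·
  (4,5): δ = 100.63°  ·
antipodal pairs: 5

count = 5; pairs: (0,3), (0,4), (1,4), (1,5), (2,5)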